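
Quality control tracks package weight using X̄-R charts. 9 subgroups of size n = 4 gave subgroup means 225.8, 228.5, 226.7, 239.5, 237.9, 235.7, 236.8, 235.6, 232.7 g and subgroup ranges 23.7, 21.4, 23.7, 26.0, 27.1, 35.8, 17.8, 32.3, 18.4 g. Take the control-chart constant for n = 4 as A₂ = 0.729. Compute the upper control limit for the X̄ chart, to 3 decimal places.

251.567

X̄̄ = (225.8 + 228.5 + 226.7 + 239.5 + 237.9 + 235.7 + 236.8 + 235.6 + 232.7) / 9 = 2099.2000 / 9 = 233.2444
R̄ = (23.7 + 21.4 + 23.7 + 26.0 + 27.1 + 35.8 + 17.8 + 32.3 + 18.4) / 9 = 226.2000 / 9 = 25.1333
UCL = X̄̄ + A₂·R̄ = 233.2444 + 0.729 × 25.1333 = 251.5666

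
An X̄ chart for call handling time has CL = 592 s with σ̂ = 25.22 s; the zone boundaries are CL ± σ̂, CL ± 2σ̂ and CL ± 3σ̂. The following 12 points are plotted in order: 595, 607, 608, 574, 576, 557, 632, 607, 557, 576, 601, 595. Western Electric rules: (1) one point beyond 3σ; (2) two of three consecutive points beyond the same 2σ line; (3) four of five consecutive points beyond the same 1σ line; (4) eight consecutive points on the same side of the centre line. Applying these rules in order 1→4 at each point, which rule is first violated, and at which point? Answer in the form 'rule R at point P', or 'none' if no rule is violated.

none

Zone of each point (C = within 1σ̂, B = 1σ̂–2σ̂, A = 2σ̂–3σ̂, * = beyond 3σ̂; sign = side of CL): 1:+C, 2:+C, 3:+C, 4:-C, 5:-C, 6:-B, 7:+B, 8:+C, 9:-B, 10:-C, 11:+C, 12:+C
No rule fires across all 12 points.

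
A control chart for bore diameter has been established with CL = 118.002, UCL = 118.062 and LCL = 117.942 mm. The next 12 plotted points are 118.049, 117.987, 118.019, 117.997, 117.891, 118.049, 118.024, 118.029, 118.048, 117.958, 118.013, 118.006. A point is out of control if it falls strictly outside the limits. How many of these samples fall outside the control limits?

1

Compare each point to [117.942, 118.062]: sample 5 = 117.891 < LCL.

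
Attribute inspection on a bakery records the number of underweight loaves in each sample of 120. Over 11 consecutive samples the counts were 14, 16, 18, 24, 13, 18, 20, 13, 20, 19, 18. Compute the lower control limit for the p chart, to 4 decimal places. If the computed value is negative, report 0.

0.0495

p̄ = Σdᵢ / (k·n) = 193 / (11 × 120) = 0.14621
LCL = p̄ − 3·√(p̄(1−p̄)/n) = 0.14621 − 3 × 0.03225 = 0.04945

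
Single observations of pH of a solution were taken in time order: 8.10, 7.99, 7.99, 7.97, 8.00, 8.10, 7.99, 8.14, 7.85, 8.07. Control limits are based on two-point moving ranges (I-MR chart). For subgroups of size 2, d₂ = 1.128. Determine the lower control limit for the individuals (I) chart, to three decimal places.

X̄ = (8.10 + 7.99 + 7.99 + 7.97 + 8.00 + 8.10 + 7.99 + 8.14 + 7.85 + 8.07) / 10 = 8.0200
Moving ranges: 0.11, 0.00, 0.02, 0.03, 0.10, 0.11, 0.15, 0.29, 0.22; M̄R̄ = 1.0300 / 9 = 0.1144
LCL = X̄ − 3·M̄R̄/d₂ = 8.0200 − 3 × 0.1144 / 1.128 = 7.7156

7.716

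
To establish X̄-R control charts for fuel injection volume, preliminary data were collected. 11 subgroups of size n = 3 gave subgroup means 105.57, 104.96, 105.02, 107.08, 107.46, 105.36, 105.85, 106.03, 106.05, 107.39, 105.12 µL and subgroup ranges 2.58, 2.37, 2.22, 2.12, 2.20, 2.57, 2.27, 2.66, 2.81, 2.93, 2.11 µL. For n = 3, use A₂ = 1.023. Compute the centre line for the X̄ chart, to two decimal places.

105.99

X̄̄ = (105.57 + 104.96 + 105.02 + 107.08 + 107.46 + 105.36 + 105.85 + 106.03 + 106.05 + 107.39 + 105.12) / 11 = 1165.8900 / 11 = 105.9900
CL = X̄̄ = 105.9900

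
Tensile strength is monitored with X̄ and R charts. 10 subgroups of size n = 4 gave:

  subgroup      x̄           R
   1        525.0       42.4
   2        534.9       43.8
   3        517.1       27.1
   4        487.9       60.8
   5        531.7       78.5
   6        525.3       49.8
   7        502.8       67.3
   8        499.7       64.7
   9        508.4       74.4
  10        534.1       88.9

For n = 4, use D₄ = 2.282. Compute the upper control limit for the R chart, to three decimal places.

136.395

R̄ = (42.4 + 43.8 + 27.1 + 60.8 + 78.5 + 49.8 + 67.3 + 64.7 + 74.4 + 88.9) / 10 = 597.7000 / 10 = 59.7700
UCL_R = D₄·R̄ = 2.282 × 59.7700 = 136.3951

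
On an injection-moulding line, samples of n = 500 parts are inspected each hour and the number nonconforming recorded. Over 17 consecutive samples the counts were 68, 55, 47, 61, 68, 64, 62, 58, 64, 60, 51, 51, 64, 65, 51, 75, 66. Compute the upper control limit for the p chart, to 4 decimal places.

0.1650

p̄ = Σdᵢ / (k·n) = 1030 / (17 × 500) = 0.12118
UCL = p̄ + 3·√(p̄(1−p̄)/n) = 0.12118 + 3 × √(0.12118×0.87882/500) = 0.12118 + 3 × 0.01459 = 0.16496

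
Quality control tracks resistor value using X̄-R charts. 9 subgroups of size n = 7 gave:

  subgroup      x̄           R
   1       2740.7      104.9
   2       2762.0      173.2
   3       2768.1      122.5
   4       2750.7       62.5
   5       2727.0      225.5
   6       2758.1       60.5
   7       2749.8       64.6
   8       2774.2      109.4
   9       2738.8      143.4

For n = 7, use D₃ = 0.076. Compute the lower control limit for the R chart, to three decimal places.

R̄ = (104.9 + 173.2 + 122.5 + 62.5 + 225.5 + 60.5 + 64.6 + 109.4 + 143.4) / 9 = 1066.5000 / 9 = 118.5000
LCL_R = D₃·R̄ = 0.076 × 118.5000 = 9.0060

9.006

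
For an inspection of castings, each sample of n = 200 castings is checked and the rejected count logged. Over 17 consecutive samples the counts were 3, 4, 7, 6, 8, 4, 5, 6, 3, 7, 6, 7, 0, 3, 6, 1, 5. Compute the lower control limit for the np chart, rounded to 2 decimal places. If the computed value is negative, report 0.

0.00

p̄ = Σdᵢ / (k·n) = 81 / (17 × 200) = 0.02382
LCL = np̄ − 3·√(np̄(1−p̄)) = 4.7647 − 3 × 2.1567 = -1.7053 → 0 (negative, so LCL = 0)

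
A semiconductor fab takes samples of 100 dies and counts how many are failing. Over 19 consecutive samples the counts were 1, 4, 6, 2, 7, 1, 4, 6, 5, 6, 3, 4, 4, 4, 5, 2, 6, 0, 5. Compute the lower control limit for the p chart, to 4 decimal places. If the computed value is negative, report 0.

p̄ = Σdᵢ / (k·n) = 75 / (19 × 100) = 0.03947
LCL = p̄ − 3·√(p̄(1−p̄)/n) = 0.03947 − 3 × 0.01947 = -0.01894 → 0 (negative, so LCL = 0)

0.0000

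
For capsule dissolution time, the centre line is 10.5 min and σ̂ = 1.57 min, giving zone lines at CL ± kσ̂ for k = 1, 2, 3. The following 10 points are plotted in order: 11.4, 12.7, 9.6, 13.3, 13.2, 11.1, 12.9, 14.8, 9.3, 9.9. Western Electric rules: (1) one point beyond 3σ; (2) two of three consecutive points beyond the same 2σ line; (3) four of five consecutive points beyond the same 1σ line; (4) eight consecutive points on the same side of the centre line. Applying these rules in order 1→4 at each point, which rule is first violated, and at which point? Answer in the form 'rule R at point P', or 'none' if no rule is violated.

Zone of each point (C = within 1σ̂, B = 1σ̂–2σ̂, A = 2σ̂–3σ̂, * = beyond 3σ̂; sign = side of CL): 1:+C, 2:+B, 3:-C, 4:+B, 5:+B, 6:+C, 7:+B, 8:+A, 9:-C, 10:-C
Rule 3 (four of five consecutive points beyond the same 1σ limit) is satisfied at point 8.

rule 3 at point 8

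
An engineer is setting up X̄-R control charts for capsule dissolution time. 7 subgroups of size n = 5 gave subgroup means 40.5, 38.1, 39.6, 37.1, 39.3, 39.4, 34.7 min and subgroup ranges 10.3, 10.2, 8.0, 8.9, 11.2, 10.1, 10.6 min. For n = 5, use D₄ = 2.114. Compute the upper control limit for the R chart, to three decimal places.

R̄ = (10.3 + 10.2 + 8.0 + 8.9 + 11.2 + 10.1 + 10.6) / 7 = 69.3000 / 7 = 9.9000
UCL_R = D₄·R̄ = 2.114 × 9.9000 = 20.9286

20.929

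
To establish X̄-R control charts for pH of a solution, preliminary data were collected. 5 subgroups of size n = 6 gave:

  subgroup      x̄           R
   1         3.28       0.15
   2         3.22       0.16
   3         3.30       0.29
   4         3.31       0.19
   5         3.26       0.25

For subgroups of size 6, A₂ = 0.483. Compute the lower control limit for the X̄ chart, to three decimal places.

X̄̄ = (3.28 + 3.22 + 3.30 + 3.31 + 3.26) / 5 = 16.3700 / 5 = 3.2740
R̄ = (0.15 + 0.16 + 0.29 + 0.19 + 0.25) / 5 = 1.0400 / 5 = 0.2080
LCL = X̄̄ − A₂·R̄ = 3.2740 − 0.483 × 0.2080 = 3.1735

3.174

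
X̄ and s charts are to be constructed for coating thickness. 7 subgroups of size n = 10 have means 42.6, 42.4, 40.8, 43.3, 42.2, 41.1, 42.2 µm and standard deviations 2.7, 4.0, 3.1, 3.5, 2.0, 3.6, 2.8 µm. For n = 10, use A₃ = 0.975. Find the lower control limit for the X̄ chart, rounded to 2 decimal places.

39.06

X̄̄ = (42.6 + 42.4 + 40.8 + 43.3 + 42.2 + 41.1 + 42.2) / 7 = 42.0857
s̄ = (2.7 + 4.0 + 3.1 + 3.5 + 2.0 + 3.6 + 2.8) / 7 = 3.1000
LCL = X̄̄ − A₃·s̄ = 42.0857 − 0.975 × 3.1000 = 39.0632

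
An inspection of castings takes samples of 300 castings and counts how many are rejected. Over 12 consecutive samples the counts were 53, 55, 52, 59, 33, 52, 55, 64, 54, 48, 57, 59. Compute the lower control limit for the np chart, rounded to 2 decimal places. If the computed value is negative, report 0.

33.54

p̄ = Σdᵢ / (k·n) = 641 / (12 × 300) = 0.17806
LCL = np̄ − 3·√(np̄(1−p̄)) = 53.4167 − 3 × 6.6261 = 33.5383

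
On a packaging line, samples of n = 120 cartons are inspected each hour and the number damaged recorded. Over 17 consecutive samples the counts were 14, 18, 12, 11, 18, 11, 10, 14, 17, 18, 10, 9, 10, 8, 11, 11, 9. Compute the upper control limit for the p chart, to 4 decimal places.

p̄ = Σdᵢ / (k·n) = 211 / (17 × 120) = 0.10343
UCL = p̄ + 3·√(p̄(1−p̄)/n) = 0.10343 + 3 × √(0.10343×0.89657/120) = 0.10343 + 3 × 0.02780 = 0.18683

0.1868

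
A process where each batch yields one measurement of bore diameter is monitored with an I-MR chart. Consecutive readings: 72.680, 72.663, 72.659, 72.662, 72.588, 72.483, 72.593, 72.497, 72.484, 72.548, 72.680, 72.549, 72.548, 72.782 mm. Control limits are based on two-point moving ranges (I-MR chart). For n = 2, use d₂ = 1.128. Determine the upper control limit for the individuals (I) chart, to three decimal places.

72.802

X̄ = (72.680 + 72.663 + 72.659 + 72.662 + 72.588 + 72.483 + 72.593 + 72.497 + 72.484 + 72.548 + 72.680 + 72.549 + 72.548 + 72.782) / 14 = 72.6011
Moving ranges: 0.017, 0.004, 0.003, 0.074, 0.105, 0.110, 0.096, 0.013, 0.064, 0.132, 0.131, 0.001, 0.234; M̄R̄ = 0.9840 / 13 = 0.0757
UCL = X̄ + 3·M̄R̄/d₂ = 72.6011 + 3 × 0.0757 / 1.128 = 72.8025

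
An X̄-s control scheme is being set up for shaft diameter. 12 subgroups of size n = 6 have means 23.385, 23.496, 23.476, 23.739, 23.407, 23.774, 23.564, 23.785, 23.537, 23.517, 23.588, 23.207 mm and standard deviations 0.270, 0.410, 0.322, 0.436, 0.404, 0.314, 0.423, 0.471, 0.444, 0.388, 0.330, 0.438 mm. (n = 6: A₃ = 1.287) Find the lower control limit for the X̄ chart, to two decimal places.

X̄̄ = (23.385 + 23.496 + 23.476 + 23.739 + 23.407 + 23.774 + 23.564 + 23.785 + 23.537 + 23.517 + 23.588 + 23.207) / 12 = 23.5396
s̄ = (0.270 + 0.410 + 0.322 + 0.436 + 0.404 + 0.314 + 0.423 + 0.471 + 0.444 + 0.388 + 0.330 + 0.438) / 12 = 0.3875
LCL = X̄̄ − A₃·s̄ = 23.5396 − 1.287 × 0.3875 = 23.0409

23.04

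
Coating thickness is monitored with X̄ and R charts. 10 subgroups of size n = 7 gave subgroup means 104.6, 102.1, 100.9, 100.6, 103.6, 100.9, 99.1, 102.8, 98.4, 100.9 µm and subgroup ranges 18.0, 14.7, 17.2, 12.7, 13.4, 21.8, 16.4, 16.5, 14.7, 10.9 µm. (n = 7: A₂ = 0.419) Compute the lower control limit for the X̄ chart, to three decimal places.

94.841

X̄̄ = (104.6 + 102.1 + 100.9 + 100.6 + 103.6 + 100.9 + 99.1 + 102.8 + 98.4 + 100.9) / 10 = 1013.9000 / 10 = 101.3900
R̄ = (18.0 + 14.7 + 17.2 + 12.7 + 13.4 + 21.8 + 16.4 + 16.5 + 14.7 + 10.9) / 10 = 156.3000 / 10 = 15.6300
LCL = X̄̄ − A₂·R̄ = 101.3900 − 0.419 × 15.6300 = 94.8410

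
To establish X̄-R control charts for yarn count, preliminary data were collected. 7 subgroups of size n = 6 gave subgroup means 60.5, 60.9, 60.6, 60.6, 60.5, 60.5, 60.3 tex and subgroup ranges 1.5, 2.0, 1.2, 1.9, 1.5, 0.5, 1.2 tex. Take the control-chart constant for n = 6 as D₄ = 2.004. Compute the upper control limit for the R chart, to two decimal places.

2.81

R̄ = (1.5 + 2.0 + 1.2 + 1.9 + 1.5 + 0.5 + 1.2) / 7 = 9.8000 / 7 = 1.4000
UCL_R = D₄·R̄ = 2.004 × 1.4000 = 2.8056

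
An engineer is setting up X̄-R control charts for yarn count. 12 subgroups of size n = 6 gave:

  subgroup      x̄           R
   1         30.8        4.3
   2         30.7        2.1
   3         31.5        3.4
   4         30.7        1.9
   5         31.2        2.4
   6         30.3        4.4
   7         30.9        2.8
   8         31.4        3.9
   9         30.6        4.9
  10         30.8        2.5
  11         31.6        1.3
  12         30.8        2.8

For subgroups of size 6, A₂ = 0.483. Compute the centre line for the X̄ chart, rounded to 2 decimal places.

X̄̄ = (30.8 + 30.7 + 31.5 + 30.7 + 31.2 + 30.3 + 30.9 + 31.4 + 30.6 + 30.8 + 31.6 + 30.8) / 12 = 371.3000 / 12 = 30.9417
CL = X̄̄ = 30.9417

30.94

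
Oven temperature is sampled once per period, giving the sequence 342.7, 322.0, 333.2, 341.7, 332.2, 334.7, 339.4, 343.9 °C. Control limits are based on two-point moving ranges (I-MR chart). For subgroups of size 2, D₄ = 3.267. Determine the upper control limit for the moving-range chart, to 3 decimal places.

28.750

Moving ranges: 20.7, 11.2, 8.5, 9.5, 2.5, 4.7, 4.5; M̄R̄ = 61.6000 / 7 = 8.8000
UCL_MR = D₄·M̄R̄ = 3.267 × 8.8000 = 28.7496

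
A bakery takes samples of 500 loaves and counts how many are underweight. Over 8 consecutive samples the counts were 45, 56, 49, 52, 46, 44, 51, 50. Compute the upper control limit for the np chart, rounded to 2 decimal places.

p̄ = Σdᵢ / (k·n) = 393 / (8 × 500) = 0.09825
UCL = np̄ + 3·√(np̄(1−p̄)) = 49.1250 + 3 × √(49.1250×0.90175) = 49.1250 + 3 × 6.6557 = 69.0921

69.09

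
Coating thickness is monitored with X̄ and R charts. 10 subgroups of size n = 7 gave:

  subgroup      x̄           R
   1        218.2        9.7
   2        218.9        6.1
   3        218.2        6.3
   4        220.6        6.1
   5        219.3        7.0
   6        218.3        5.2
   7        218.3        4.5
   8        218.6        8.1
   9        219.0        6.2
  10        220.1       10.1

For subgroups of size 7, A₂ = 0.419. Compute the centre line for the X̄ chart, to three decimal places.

218.950

X̄̄ = (218.2 + 218.9 + 218.2 + 220.6 + 219.3 + 218.3 + 218.3 + 218.6 + 219.0 + 220.1) / 10 = 2189.5000 / 10 = 218.9500
CL = X̄̄ = 218.9500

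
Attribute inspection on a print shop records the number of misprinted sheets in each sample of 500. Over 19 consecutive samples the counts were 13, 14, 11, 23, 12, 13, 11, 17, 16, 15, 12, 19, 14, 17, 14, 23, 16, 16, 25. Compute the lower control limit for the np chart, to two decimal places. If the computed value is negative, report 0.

4.09

p̄ = Σdᵢ / (k·n) = 301 / (19 × 500) = 0.03168
LCL = np̄ − 3·√(np̄(1−p̄)) = 15.8421 − 3 × 3.9167 = 4.0922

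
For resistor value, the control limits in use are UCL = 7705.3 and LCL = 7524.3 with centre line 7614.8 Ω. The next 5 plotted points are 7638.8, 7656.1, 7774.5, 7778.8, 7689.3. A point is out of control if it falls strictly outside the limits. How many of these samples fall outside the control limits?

Compare each point to [7524.3, 7705.3]: sample 3 = 7774.5 > UCL; sample 4 = 7778.8 > UCL.

2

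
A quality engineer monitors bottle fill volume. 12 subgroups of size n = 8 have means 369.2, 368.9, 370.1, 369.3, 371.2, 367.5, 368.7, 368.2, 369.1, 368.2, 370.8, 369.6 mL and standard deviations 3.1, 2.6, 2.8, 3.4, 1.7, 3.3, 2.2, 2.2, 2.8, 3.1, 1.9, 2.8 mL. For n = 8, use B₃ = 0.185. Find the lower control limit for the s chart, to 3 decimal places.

s̄ = (3.1 + 2.6 + 2.8 + 3.4 + 1.7 + 3.3 + 2.2 + 2.2 + 2.8 + 3.1 + 1.9 + 2.8) / 12 = 2.6583
LCL_s = B₃·s̄ = 0.185 × 2.6583 = 0.4918

0.492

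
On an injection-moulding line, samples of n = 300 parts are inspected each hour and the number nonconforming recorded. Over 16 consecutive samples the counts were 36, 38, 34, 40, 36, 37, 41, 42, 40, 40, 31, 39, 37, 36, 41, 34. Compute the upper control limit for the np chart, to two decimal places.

p̄ = Σdᵢ / (k·n) = 602 / (16 × 300) = 0.12542
UCL = np̄ + 3·√(np̄(1−p̄)) = 37.6250 + 3 × √(37.6250×0.87458) = 37.6250 + 3 × 5.7364 = 54.8342

54.83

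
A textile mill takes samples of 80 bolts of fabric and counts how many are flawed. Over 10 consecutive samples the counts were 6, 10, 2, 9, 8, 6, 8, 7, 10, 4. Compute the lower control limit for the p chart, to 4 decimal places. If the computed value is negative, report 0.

0.0000

p̄ = Σdᵢ / (k·n) = 70 / (10 × 80) = 0.08750
LCL = p̄ − 3·√(p̄(1−p̄)/n) = 0.08750 − 3 × 0.03159 = -0.00728 → 0 (negative, so LCL = 0)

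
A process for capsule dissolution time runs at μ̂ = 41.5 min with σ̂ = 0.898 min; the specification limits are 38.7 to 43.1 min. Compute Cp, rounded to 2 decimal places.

Cp = (USL − LSL) / (6σ̂) = (43.1 − 38.7) / (6 × 0.898) = 4.4000 / 5.3880 = 0.8166

0.82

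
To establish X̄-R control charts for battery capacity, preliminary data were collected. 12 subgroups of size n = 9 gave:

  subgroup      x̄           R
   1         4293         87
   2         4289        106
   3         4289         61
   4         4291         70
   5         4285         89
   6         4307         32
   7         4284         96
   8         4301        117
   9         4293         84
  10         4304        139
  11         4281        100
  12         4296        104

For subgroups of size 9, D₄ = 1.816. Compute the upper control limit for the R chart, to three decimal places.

R̄ = (87 + 106 + 61 + 70 + 89 + 32 + 96 + 117 + 84 + 139 + 100 + 104) / 12 = 1085.0000 / 12 = 90.4167
UCL_R = D₄·R̄ = 1.816 × 90.4167 = 164.1967

164.197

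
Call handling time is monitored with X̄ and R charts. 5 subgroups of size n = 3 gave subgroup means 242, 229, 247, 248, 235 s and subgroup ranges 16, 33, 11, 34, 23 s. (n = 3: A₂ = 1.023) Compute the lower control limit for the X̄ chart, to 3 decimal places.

X̄̄ = (242 + 229 + 247 + 248 + 235) / 5 = 1201.0000 / 5 = 240.2000
R̄ = (16 + 33 + 11 + 34 + 23) / 5 = 117.0000 / 5 = 23.4000
LCL = X̄̄ − A₂·R̄ = 240.2000 − 1.023 × 23.4000 = 216.2618

216.262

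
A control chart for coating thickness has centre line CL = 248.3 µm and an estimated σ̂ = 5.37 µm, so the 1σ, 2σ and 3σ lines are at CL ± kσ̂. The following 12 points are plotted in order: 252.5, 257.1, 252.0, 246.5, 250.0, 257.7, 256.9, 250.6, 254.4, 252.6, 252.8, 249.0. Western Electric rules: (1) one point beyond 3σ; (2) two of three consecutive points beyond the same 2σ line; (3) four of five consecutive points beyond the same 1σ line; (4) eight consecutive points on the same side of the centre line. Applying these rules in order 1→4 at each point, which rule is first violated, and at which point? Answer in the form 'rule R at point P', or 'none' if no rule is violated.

rule 4 at point 12

Zone of each point (C = within 1σ̂, B = 1σ̂–2σ̂, A = 2σ̂–3σ̂, * = beyond 3σ̂; sign = side of CL): 1:+C, 2:+B, 3:+C, 4:-C, 5:+C, 6:+B, 7:+B, 8:+C, 9:+B, 10:+C, 11:+C, 12:+C
Rule 4 (eight consecutive points on the same side of the centre line) is satisfied at point 12.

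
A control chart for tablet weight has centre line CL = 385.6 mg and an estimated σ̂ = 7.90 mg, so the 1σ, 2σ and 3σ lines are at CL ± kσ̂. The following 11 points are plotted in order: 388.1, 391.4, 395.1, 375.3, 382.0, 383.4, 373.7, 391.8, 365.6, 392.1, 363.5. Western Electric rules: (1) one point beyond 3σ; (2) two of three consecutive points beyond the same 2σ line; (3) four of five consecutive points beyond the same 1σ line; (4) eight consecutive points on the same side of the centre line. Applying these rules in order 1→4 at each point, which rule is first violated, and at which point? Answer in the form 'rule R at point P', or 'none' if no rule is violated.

Zone of each point (C = within 1σ̂, B = 1σ̂–2σ̂, A = 2σ̂–3σ̂, * = beyond 3σ̂; sign = side of CL): 1:+C, 2:+C, 3:+B, 4:-B, 5:-C, 6:-C, 7:-B, 8:+C, 9:-A, 10:+C, 11:-A
Rule 2 (two of three consecutive points beyond the same 2σ limit) is satisfied at point 11.

rule 2 at point 11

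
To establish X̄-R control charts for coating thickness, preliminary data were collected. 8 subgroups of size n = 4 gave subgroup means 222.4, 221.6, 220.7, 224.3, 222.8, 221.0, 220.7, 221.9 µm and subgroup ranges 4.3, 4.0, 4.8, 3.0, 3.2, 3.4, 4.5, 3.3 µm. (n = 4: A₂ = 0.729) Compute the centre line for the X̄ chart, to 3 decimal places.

221.925

X̄̄ = (222.4 + 221.6 + 220.7 + 224.3 + 222.8 + 221.0 + 220.7 + 221.9) / 8 = 1775.4000 / 8 = 221.9250
CL = X̄̄ = 221.9250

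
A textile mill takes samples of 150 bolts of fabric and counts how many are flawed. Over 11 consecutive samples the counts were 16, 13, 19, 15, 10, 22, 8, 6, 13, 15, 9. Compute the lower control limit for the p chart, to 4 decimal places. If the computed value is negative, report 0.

p̄ = Σdᵢ / (k·n) = 146 / (11 × 150) = 0.08848
LCL = p̄ − 3·√(p̄(1−p̄)/n) = 0.08848 − 3 × 0.02319 = 0.01892

0.0189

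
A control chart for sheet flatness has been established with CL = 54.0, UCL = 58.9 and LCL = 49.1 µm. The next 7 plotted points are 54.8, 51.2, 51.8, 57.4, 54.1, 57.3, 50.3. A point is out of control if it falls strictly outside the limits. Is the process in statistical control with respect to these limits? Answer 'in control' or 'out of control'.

All 7 points lie within [49.1, 58.9].

in control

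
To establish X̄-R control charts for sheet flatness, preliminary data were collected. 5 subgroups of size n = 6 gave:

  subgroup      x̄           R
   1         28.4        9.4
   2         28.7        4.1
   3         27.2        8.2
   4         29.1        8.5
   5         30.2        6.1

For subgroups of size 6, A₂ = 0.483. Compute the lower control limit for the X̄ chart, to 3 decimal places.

25.213

X̄̄ = (28.4 + 28.7 + 27.2 + 29.1 + 30.2) / 5 = 143.6000 / 5 = 28.7200
R̄ = (9.4 + 4.1 + 8.2 + 8.5 + 6.1) / 5 = 36.3000 / 5 = 7.2600
LCL = X̄̄ − A₂·R̄ = 28.7200 − 0.483 × 7.2600 = 25.2134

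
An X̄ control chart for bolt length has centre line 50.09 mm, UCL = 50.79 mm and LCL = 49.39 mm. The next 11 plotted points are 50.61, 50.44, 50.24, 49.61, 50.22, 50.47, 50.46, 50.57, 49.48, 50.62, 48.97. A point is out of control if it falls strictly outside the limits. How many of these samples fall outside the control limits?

Compare each point to [49.39, 50.79]: sample 11 = 48.97 < LCL.

1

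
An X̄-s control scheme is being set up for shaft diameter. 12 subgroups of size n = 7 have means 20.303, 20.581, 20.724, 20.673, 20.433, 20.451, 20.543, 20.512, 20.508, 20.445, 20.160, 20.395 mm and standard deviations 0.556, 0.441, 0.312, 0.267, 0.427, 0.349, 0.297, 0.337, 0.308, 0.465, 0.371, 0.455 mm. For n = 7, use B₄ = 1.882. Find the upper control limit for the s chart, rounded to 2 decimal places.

0.72

s̄ = (0.556 + 0.441 + 0.312 + 0.267 + 0.427 + 0.349 + 0.297 + 0.337 + 0.308 + 0.465 + 0.371 + 0.455) / 12 = 0.3821
UCL_s = B₄·s̄ = 1.882 × 0.3821 = 0.7191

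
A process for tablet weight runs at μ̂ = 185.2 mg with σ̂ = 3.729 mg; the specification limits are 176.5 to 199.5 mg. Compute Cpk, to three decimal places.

Cpu = (USL − μ̂) / (3σ̂) = (199.5 − 185.2) / (3 × 3.729) = 1.2783; Cpl = (μ̂ − LSL) / (3σ̂) = (185.2 − 176.5) / (3 × 3.729) = 0.7777; Cpk = min(Cpu, Cpl) = 0.7777

0.778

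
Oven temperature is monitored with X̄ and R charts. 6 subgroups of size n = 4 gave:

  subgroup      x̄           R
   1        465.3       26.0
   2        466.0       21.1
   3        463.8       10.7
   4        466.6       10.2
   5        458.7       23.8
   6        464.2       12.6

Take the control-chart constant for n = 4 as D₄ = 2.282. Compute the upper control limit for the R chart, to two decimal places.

R̄ = (26.0 + 21.1 + 10.7 + 10.2 + 23.8 + 12.6) / 6 = 104.4000 / 6 = 17.4000
UCL_R = D₄·R̄ = 2.282 × 17.4000 = 39.7068

39.71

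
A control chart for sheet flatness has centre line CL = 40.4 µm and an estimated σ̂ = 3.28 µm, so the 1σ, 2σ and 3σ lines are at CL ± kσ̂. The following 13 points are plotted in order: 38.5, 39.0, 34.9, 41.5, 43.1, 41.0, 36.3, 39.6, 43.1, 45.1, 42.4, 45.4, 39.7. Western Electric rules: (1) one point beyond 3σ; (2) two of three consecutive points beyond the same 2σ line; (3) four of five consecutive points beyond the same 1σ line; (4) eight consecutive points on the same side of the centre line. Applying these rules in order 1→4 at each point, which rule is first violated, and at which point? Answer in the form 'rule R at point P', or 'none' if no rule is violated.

none

Zone of each point (C = within 1σ̂, B = 1σ̂–2σ̂, A = 2σ̂–3σ̂, * = beyond 3σ̂; sign = side of CL): 1:-C, 2:-C, 3:-B, 4:+C, 5:+C, 6:+C, 7:-B, 8:-C, 9:+C, 10:+B, 11:+C, 12:+B, 13:-C
No rule fires across all 13 points.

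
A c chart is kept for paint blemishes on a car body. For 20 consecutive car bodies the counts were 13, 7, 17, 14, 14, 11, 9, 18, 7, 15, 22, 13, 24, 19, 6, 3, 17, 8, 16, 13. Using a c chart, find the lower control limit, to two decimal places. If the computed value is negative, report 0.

c̄ = (13 + 7 + 17 + 14 + 14 + 11 + 9 + 18 + 7 + 15 + 22 + 13 + 24 + 19 + 6 + 3 + 17 + 8 + 16 + 13) / 20 = 266 / 20 = 13.3000
LCL = c̄ − 3√c̄ = 13.3000 − 3 × 3.6469 = 2.3593

2.36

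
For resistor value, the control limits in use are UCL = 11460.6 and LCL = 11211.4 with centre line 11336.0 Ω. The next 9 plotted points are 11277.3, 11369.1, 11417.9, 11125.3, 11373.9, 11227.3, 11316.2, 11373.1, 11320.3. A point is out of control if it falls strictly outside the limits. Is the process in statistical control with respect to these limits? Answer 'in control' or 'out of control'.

out of control

Compare each point to [11211.4, 11460.6]: sample 4 = 11125.3 < LCL.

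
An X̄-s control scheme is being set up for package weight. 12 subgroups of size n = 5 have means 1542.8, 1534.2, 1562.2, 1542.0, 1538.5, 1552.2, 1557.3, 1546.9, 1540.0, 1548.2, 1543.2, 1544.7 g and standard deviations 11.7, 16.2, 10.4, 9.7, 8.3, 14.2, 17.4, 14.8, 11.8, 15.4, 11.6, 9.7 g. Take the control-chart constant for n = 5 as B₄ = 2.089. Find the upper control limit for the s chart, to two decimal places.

s̄ = (11.7 + 16.2 + 10.4 + 9.7 + 8.3 + 14.2 + 17.4 + 14.8 + 11.8 + 15.4 + 11.6 + 9.7) / 12 = 12.6000
UCL_s = B₄·s̄ = 2.089 × 12.6000 = 26.3214

26.32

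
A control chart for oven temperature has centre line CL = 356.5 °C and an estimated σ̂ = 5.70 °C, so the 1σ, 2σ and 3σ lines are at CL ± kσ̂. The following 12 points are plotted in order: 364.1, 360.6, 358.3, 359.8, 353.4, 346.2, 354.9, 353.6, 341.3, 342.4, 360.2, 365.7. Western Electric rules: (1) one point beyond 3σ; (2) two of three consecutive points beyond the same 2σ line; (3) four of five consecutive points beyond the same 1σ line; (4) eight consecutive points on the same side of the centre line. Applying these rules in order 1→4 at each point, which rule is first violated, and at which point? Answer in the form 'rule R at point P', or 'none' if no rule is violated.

Zone of each point (C = within 1σ̂, B = 1σ̂–2σ̂, A = 2σ̂–3σ̂, * = beyond 3σ̂; sign = side of CL): 1:+B, 2:+C, 3:+C, 4:+C, 5:-C, 6:-B, 7:-C, 8:-C, 9:-A, 10:-A, 11:+C, 12:+B
Rule 2 (two of three consecutive points beyond the same 2σ limit) is satisfied at point 10.

rule 2 at point 10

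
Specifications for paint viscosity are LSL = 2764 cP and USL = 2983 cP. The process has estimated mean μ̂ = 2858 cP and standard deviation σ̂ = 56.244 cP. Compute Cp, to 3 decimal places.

Cp = (USL − LSL) / (6σ̂) = (2983 − 2764) / (6 × 56.244) = 219.0000 / 337.4640 = 0.6490

0.649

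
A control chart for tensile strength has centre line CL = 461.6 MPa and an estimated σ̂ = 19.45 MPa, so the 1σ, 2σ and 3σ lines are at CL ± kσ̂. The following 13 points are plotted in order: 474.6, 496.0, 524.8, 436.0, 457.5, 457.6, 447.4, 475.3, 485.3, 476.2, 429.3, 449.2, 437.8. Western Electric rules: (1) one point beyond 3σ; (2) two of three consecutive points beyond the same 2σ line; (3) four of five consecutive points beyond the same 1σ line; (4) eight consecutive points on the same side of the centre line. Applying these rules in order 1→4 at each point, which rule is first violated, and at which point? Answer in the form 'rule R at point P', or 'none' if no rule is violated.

rule 1 at point 3

Zone of each point (C = within 1σ̂, B = 1σ̂–2σ̂, A = 2σ̂–3σ̂, * = beyond 3σ̂; sign = side of CL): 1:+C, 2:+B, 3:+*, 4:-B, 5:-C, 6:-C, 7:-C, 8:+C, 9:+B, 10:+C, 11:-B, 12:-C, 13:-B
Rule 1 (one point beyond the 3σ limits) is satisfied at point 3.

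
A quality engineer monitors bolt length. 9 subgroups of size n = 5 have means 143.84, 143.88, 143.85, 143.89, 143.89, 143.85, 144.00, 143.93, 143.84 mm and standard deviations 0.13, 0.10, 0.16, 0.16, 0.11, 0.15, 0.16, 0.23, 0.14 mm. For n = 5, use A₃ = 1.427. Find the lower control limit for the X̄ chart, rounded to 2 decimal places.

143.67

X̄̄ = (143.84 + 143.88 + 143.85 + 143.89 + 143.89 + 143.85 + 144.00 + 143.93 + 143.84) / 9 = 143.8856
s̄ = (0.13 + 0.10 + 0.16 + 0.16 + 0.11 + 0.15 + 0.16 + 0.23 + 0.14) / 9 = 0.1489
LCL = X̄̄ − A₃·s̄ = 143.8856 − 1.427 × 0.1489 = 143.6731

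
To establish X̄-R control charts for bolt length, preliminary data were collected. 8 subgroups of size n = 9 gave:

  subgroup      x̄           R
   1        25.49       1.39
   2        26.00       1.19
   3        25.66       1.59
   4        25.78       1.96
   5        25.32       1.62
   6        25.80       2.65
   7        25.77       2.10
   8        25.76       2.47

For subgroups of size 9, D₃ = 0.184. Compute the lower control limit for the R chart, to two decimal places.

R̄ = (1.39 + 1.19 + 1.59 + 1.96 + 1.62 + 2.65 + 2.10 + 2.47) / 8 = 14.9700 / 8 = 1.8713
LCL_R = D₃·R̄ = 0.184 × 1.8713 = 0.3443

0.34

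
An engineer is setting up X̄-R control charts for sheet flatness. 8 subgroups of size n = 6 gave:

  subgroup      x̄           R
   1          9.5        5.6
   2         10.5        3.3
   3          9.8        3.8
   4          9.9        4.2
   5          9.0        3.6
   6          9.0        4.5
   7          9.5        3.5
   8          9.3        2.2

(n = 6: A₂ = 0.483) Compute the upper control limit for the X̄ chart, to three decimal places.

11.416

X̄̄ = (9.5 + 10.5 + 9.8 + 9.9 + 9.0 + 9.0 + 9.5 + 9.3) / 8 = 76.5000 / 8 = 9.5625
R̄ = (5.6 + 3.3 + 3.8 + 4.2 + 3.6 + 4.5 + 3.5 + 2.2) / 8 = 30.7000 / 8 = 3.8375
UCL = X̄̄ + A₂·R̄ = 9.5625 + 0.483 × 3.8375 = 11.4160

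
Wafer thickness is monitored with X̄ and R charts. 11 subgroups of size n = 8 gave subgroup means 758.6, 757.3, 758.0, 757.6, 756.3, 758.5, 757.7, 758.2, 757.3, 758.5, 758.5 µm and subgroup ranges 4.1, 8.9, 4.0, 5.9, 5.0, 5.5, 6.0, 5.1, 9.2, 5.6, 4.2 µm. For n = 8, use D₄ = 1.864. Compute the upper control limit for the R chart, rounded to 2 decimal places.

R̄ = (4.1 + 8.9 + 4.0 + 5.9 + 5.0 + 5.5 + 6.0 + 5.1 + 9.2 + 5.6 + 4.2) / 11 = 63.5000 / 11 = 5.7727
UCL_R = D₄·R̄ = 1.864 × 5.7727 = 10.7604

10.76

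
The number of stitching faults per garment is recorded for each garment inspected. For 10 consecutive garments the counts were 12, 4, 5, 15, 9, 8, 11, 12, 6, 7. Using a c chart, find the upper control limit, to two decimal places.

c̄ = (12 + 4 + 5 + 15 + 9 + 8 + 11 + 12 + 6 + 7) / 10 = 89 / 10 = 8.9000
UCL = c̄ + 3√c̄ = 8.9000 + 3 × √8.9000 = 8.9000 + 3 × 2.9833 = 17.8499

17.85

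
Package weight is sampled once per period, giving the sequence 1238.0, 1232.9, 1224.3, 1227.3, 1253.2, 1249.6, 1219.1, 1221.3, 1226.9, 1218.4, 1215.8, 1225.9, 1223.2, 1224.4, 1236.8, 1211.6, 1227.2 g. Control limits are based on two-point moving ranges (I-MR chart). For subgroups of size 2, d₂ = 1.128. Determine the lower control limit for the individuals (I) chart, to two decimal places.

1200.93

X̄ = (1238.0 + 1232.9 + 1224.3 + 1227.3 + 1253.2 + 1249.6 + 1219.1 + 1221.3 + 1226.9 + 1218.4 + 1215.8 + 1225.9 + 1223.2 + 1224.4 + 1236.8 + 1211.6 + 1227.2) / 17 = 1227.9941
Moving ranges: 5.1, 8.6, 3.0, 25.9, 3.6, 30.5, 2.2, 5.6, 8.5, 2.6, 10.1, 2.7, 1.2, 12.4, 25.2, 15.6; M̄R̄ = 162.8000 / 16 = 10.1750
LCL = X̄ − 3·M̄R̄/d₂ = 1227.9941 − 3 × 10.1750 / 1.128 = 1200.9329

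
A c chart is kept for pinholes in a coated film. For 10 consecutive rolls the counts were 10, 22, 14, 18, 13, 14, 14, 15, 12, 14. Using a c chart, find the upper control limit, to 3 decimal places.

26.063

c̄ = (10 + 22 + 14 + 18 + 13 + 14 + 14 + 15 + 12 + 14) / 10 = 146 / 10 = 14.6000
UCL = c̄ + 3√c̄ = 14.6000 + 3 × √14.6000 = 14.6000 + 3 × 3.8210 = 26.0630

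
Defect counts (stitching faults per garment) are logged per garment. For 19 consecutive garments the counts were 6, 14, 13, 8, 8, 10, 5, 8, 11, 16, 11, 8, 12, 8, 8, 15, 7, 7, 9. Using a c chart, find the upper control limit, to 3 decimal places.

19.020

c̄ = (6 + 14 + 13 + 8 + 8 + 10 + 5 + 8 + 11 + 16 + 11 + 8 + 12 + 8 + 8 + 15 + 7 + 7 + 9) / 19 = 184 / 19 = 9.6842
UCL = c̄ + 3√c̄ = 9.6842 + 3 × √9.6842 = 9.6842 + 3 × 3.1119 = 19.0200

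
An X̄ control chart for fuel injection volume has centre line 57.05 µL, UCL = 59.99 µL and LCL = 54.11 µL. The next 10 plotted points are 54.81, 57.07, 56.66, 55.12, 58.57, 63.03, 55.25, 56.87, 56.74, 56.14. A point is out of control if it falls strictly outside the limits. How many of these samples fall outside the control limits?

Compare each point to [54.11, 59.99]: sample 6 = 63.03 > UCL.

1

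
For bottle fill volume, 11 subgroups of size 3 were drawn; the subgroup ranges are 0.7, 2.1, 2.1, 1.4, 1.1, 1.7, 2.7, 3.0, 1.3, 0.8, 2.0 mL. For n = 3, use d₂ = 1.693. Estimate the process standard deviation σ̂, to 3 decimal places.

1.015

R̄ = (0.7 + 2.1 + 2.1 + 1.4 + 1.1 + 1.7 + 2.7 + 3.0 + 1.3 + 0.8 + 2.0) / 11 = 1.7182
σ̂ = R̄ / d₂ = 1.7182 / 1.693 = 1.0149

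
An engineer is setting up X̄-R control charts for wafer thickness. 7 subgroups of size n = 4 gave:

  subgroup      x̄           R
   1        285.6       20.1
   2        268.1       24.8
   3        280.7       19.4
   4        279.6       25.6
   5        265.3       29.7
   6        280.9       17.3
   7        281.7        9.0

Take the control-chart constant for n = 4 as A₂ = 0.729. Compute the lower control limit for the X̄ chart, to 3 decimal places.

X̄̄ = (285.6 + 268.1 + 280.7 + 279.6 + 265.3 + 280.9 + 281.7) / 7 = 1941.9000 / 7 = 277.4143
R̄ = (20.1 + 24.8 + 19.4 + 25.6 + 29.7 + 17.3 + 9.0) / 7 = 145.9000 / 7 = 20.8429
LCL = X̄̄ − A₂·R̄ = 277.4143 − 0.729 × 20.8429 = 262.2198

262.220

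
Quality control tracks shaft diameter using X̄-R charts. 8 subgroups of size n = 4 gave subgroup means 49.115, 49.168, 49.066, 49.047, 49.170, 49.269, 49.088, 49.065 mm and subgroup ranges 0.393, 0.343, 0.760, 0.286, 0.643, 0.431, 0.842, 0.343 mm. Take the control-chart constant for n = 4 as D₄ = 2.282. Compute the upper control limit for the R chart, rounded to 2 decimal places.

1.15

R̄ = (0.393 + 0.343 + 0.760 + 0.286 + 0.643 + 0.431 + 0.842 + 0.343) / 8 = 4.0410 / 8 = 0.5051
UCL_R = D₄·R̄ = 2.282 × 0.5051 = 1.1527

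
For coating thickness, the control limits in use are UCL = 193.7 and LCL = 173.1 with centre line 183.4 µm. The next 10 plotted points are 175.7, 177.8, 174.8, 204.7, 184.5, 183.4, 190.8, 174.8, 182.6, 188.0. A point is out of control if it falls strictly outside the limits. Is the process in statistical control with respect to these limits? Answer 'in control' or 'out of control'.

Compare each point to [173.1, 193.7]: sample 4 = 204.7 > UCL.

out of control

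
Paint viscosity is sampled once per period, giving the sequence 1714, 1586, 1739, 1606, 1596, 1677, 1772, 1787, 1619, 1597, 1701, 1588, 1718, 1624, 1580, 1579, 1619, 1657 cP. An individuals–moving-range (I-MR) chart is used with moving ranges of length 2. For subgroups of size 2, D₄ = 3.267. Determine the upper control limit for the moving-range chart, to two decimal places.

Moving ranges: 128, 153, 133, 10, 81, 95, 15, 168, 22, 104, 113, 130, 94, 44, 1, 40, 38; M̄R̄ = 1369.0000 / 17 = 80.5294
UCL_MR = D₄·M̄R̄ = 3.267 × 80.5294 = 263.0896

263.09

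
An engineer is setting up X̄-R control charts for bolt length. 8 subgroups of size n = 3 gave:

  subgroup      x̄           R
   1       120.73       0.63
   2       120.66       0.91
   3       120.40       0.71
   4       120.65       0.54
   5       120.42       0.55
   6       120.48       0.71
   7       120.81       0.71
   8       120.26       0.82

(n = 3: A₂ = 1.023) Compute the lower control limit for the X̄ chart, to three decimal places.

X̄̄ = (120.73 + 120.66 + 120.40 + 120.65 + 120.42 + 120.48 + 120.81 + 120.26) / 8 = 964.4100 / 8 = 120.5513
R̄ = (0.63 + 0.91 + 0.71 + 0.54 + 0.55 + 0.71 + 0.71 + 0.82) / 8 = 5.5800 / 8 = 0.6975
LCL = X̄̄ − A₂·R̄ = 120.5513 − 1.023 × 0.6975 = 119.8377

119.838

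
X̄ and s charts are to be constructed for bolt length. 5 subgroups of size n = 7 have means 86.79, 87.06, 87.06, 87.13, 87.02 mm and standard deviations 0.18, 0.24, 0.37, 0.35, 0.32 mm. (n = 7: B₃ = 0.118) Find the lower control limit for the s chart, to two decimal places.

s̄ = (0.18 + 0.24 + 0.37 + 0.35 + 0.32) / 5 = 0.2920
LCL_s = B₃·s̄ = 0.118 × 0.2920 = 0.0345

0.03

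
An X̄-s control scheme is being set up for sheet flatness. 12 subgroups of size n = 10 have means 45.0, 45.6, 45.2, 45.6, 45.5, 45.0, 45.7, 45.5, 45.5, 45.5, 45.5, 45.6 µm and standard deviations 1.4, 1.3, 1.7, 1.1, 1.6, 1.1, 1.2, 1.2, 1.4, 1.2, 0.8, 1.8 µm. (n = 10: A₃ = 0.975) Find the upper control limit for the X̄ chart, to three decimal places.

X̄̄ = (45.0 + 45.6 + 45.2 + 45.6 + 45.5 + 45.0 + 45.7 + 45.5 + 45.5 + 45.5 + 45.5 + 45.6) / 12 = 45.4333
s̄ = (1.4 + 1.3 + 1.7 + 1.1 + 1.6 + 1.1 + 1.2 + 1.2 + 1.4 + 1.2 + 0.8 + 1.8) / 12 = 1.3167
UCL = X̄̄ + A₃·s̄ = 45.4333 + 0.975 × 1.3167 = 46.7171

46.717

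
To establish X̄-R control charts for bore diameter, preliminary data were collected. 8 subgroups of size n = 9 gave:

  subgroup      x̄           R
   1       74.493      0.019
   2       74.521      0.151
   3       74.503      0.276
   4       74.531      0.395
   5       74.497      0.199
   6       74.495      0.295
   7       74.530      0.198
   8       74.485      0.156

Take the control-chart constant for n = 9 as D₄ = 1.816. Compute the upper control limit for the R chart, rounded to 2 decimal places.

R̄ = (0.019 + 0.151 + 0.276 + 0.395 + 0.199 + 0.295 + 0.198 + 0.156) / 8 = 1.6890 / 8 = 0.2111
UCL_R = D₄·R̄ = 1.816 × 0.2111 = 0.3834

0.38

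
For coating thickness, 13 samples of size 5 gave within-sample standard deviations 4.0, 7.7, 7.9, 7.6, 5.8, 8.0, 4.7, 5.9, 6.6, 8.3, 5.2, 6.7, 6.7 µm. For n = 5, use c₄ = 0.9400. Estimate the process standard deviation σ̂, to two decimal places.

6.96

s̄ = (4.0 + 7.7 + 7.9 + 7.6 + 5.8 + 8.0 + 4.7 + 5.9 + 6.6 + 8.3 + 5.2 + 6.7 + 6.7) / 13 = 6.5462
σ̂ = s̄ / c₄ = 6.5462 / 0.9400 = 6.9640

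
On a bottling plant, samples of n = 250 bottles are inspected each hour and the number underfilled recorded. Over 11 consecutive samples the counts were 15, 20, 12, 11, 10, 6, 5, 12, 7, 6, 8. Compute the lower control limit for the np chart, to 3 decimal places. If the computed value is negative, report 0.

0.806

p̄ = Σdᵢ / (k·n) = 112 / (11 × 250) = 0.04073
LCL = np̄ − 3·√(np̄(1−p̄)) = 10.1818 − 3 × 3.1252 = 0.8061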